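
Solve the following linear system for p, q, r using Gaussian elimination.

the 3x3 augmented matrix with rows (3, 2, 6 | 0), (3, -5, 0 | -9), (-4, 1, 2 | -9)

(2, 3, -2)

Forward elimination on [A|b]:
R2 <- R2 - (1)*R1:  [  0  -7  -6  -9 ]
R3 <- R3 - (-4/3)*R1:  [    0  11/3    10    -9 ]
R3 <- R3 - (-11/21)*R2:  [     0      0   48/7  -96/7 ]
Row echelon form:
[ 3   2     6  |      0 ]
[ 0  -7    -6  |     -9 ]
[ 0   0  48/7  |  -96/7 ]
Back-substitution:
r = (-96/7) / (48/7) = -2
q = (-9 - (-6)*(-2)) / -7 = 3
p = (0 - (2)*(3) - (6)*(-2)) / 3 = 2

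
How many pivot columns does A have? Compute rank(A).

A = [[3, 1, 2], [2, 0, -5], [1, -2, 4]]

Row reduction:
R2 <- R2 - (2/3)*R1:  [     0   -2/3  -19/3 ]
R3 <- R3 - (1/3)*R1:  [    0  -7/3  10/3 ]
R3 <- R3 - (7/2)*R2:  [    0     0  51/2 ]
Row echelon form:
[ 3     1      2 ]
[ 0  -2/3  -19/3 ]
[ 0     0   51/2 ]
Nonzero rows / pivot columns: 3

rank(A) = 3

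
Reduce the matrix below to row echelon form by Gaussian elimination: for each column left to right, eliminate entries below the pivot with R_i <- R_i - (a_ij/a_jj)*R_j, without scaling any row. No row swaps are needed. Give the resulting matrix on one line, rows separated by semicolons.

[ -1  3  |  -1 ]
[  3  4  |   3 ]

Forward elimination:
R2 <- R2 - (-3)*R1:  [  0  13   0 ]
Row echelon form:
[ -1   3  |  -1 ]
[  0  13  |   0 ]

REF = [-1 3 -1; 0 13 0]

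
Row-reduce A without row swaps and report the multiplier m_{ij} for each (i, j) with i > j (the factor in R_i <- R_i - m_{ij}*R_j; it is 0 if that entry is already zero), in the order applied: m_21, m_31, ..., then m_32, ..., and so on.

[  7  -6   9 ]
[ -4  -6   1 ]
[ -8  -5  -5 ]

multipliers: -4/7, -8/7, 83/66

Forward elimination:
R2 <- R2 - (-4/7)*R1:  [     0  -66/7   43/7 ]
R3 <- R3 - (-8/7)*R1:  [     0  -83/7   37/7 ]
R3 <- R3 - (83/66)*R2:  [       0        0  -161/66 ]
Multipliers (in order of application): m_{21} = -4/7, m_{31} = -8/7, m_{32} = 83/66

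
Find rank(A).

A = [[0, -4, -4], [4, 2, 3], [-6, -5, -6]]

Row reduction:
R1 <-> R2   (pivot in column 1 was zero)
[  4   2   3 ]
[  0  -4  -4 ]
[ -6  -5  -6 ]
R3 <- R3 - (-3/2)*R1:  [    0    -2  -3/2 ]
R3 <- R3 - (1/2)*R2:  [   0    0  1/2 ]
Row echelon form:
[ 4   2    3 ]
[ 0  -4   -4 ]
[ 0   0  1/2 ]
Nonzero rows / pivot columns: 3

rank(A) = 3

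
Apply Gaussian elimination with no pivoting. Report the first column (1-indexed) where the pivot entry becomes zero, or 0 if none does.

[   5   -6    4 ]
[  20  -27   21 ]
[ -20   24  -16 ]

Naive forward elimination:
R2 <- R2 - (4)*R1:  [  0  -3   5 ]
R3 <- R3 - (-4)*R1:  [ 0  0  0 ]
Matrix at this point:
[ 5  -6  4 ]
[ 0  -3  5 ]
[ 0   0  0 ]
Pivot entry (3,3) in the last row is zero and there are no rows below to swap with -> zero pivot in column 3 (A is singular).

first zero-pivot column = 3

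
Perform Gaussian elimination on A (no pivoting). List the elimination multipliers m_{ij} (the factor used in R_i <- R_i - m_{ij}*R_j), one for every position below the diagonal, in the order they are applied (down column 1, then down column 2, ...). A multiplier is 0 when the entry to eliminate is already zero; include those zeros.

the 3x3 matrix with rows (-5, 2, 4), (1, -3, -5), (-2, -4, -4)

multipliers: -1/5, 2/5, 24/13

Forward elimination:
R2 <- R2 - (-1/5)*R1:  [     0  -13/5  -21/5 ]
R3 <- R3 - (2/5)*R1:  [     0  -24/5  -28/5 ]
R3 <- R3 - (24/13)*R2:  [     0      0  28/13 ]
Multipliers (in order of application): m_{21} = -1/5, m_{31} = 2/5, m_{32} = 24/13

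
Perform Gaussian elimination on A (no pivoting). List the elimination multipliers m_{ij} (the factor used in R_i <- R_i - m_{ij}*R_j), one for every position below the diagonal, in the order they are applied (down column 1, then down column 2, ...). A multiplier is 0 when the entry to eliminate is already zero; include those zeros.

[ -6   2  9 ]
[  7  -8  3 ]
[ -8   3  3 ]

Forward elimination:
R2 <- R2 - (-7/6)*R1:  [     0  -17/3   27/2 ]
R3 <- R3 - (4/3)*R1:  [   0  1/3   -9 ]
R3 <- R3 - (-1/17)*R2:  [       0        0  -279/34 ]
Multipliers (in order of application): m_{21} = -7/6, m_{31} = 4/3, m_{32} = -1/17

multipliers: -7/6, 4/3, -1/17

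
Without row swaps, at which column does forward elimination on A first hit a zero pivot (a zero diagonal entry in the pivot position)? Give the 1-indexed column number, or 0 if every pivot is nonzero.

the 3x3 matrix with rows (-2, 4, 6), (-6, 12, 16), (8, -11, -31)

Naive forward elimination:
R2 <- R2 - (3)*R1:  [  0   0  -2 ]
R3 <- R3 - (-4)*R1:  [  0   5  -7 ]
Matrix at this point:
[ -2  4   6 ]
[  0  0  -2 ]
[  0  5  -7 ]
Pivot entry (2,2) is zero but row 3 has 5 in column 2 -> naive elimination stops; a row interchange (e.g. R2 <-> R3) would be required here.

first zero-pivot column = 2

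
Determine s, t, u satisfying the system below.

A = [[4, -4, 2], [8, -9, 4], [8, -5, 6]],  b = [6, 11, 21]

Forward elimination on [A|b]:
R2 <- R2 - (2)*R1:  [  0  -1   0  -1 ]
R3 <- R3 - (2)*R1:  [ 0  3  2  9 ]
R3 <- R3 - (-3)*R2:  [ 0  0  2  6 ]
Row echelon form:
[ 4  -4  2  |   6 ]
[ 0  -1  0  |  -1 ]
[ 0   0  2  |   6 ]
Back-substitution:
u = (6) / 2 = 3
t = (-1) / -1 = 1
s = (6 - (-4)*(1) - (2)*(3)) / 4 = 1

(1, 1, 3)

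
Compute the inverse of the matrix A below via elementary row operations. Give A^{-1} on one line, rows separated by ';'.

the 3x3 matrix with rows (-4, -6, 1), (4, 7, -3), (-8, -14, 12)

Gauss-Jordan on [A | I]:
R1 <- (1/-4)*R1:  [    1   3/2  -1/4  |  -1/4     0     0 ]
R2 <- R2 - (4)*R1:  [  0   1  -2  |   1   1   0 ]
R3 <- R3 - (-8)*R1:  [  0  -2  10  |  -2   0   1 ]
R1 <- R1 - (3/2)*R2:  [    1     0  11/4  |  -7/4  -3/2     0 ]
R3 <- R3 - (-2)*R2:  [ 0  0  6  |  0  2  1 ]
R3 <- (1/6)*R3:  [   0    0    1  |    0  1/3  1/6 ]
R1 <- R1 - (11/4)*R3:  [      1       0       0  |    -7/4  -29/12  -11/24 ]
R2 <- R2 - (-2)*R3:  [   0    1    0  |    1  5/3  1/3 ]
Right block of [I | A^{-1}] is the inverse:
[ -7/4  -29/12  -11/24 ]
[    1     5/3     1/3 ]
[    0     1/3     1/6 ]

inverse = [-7/4 -29/12 -11/24; 1 5/3 1/3; 0 1/3 1/6]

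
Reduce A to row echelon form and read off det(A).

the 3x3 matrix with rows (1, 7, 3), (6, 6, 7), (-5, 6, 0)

Forward elimination:
R2 <- R2 - (6)*R1:  [   0  -36  -11 ]
R3 <- R3 - (-5)*R1:  [  0  41  15 ]
R3 <- R3 - (-41/36)*R2:  [     0      0  89/36 ]
Upper-triangular form:
[ 1    7      3 ]
[ 0  -36    -11 ]
[ 0    0  89/36 ]
det(A) = (-1)^0 * (1) * (-36) * (89/36) = -89  (0 row swaps -> sign +1)

det(A) = -89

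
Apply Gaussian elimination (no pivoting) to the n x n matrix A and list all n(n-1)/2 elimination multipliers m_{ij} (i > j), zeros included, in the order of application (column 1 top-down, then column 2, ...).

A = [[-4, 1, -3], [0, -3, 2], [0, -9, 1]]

multipliers: 0, 0, 3

Forward elimination:
R2: entry in column 1 is already 0 -> m_{21} = 0 (no row operation needed)
R3: entry in column 1 is already 0 -> m_{31} = 0 (no row operation needed)
R3 <- R3 - (3)*R2:  [  0   0  -5 ]
Multipliers (in order of application): m_{21} = 0, m_{31} = 0, m_{32} = 3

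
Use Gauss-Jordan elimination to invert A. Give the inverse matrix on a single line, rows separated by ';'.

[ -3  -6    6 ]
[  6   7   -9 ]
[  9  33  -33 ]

inverse = [-11/15 0 -2/15; -13/10 -1/2 -1/10; -3/2 -1/2 -1/6]

Gauss-Jordan on [A | I]:
R1 <- (1/-3)*R1:  [    1     2    -2  |  -1/3     0     0 ]
R2 <- R2 - (6)*R1:  [  0  -5   3  |   2   1   0 ]
R3 <- R3 - (9)*R1:  [   0   15  -15  |    3    0    1 ]
R2 <- (1/-5)*R2:  [    0     1  -3/5  |  -2/5  -1/5     0 ]
R1 <- R1 - (2)*R2:  [    1     0  -4/5  |  7/15   2/5     0 ]
R3 <- R3 - (15)*R2:  [  0   0  -6  |   9   3   1 ]
R3 <- (1/-6)*R3:  [    0     0     1  |  -3/2  -1/2  -1/6 ]
R1 <- R1 - (-4/5)*R3:  [      1       0       0  |  -11/15       0   -2/15 ]
R2 <- R2 - (-3/5)*R3:  [      0       1       0  |  -13/10    -1/2   -1/10 ]
Right block of [I | A^{-1}] is the inverse:
[ -11/15     0  -2/15 ]
[ -13/10  -1/2  -1/10 ]
[   -3/2  -1/2   -1/6 ]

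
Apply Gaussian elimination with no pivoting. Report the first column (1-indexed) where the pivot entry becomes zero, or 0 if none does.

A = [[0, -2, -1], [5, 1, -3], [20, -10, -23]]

Naive forward elimination:
Pivot entry (1,1) is zero but row 2 has 5 in column 1 -> naive elimination stops; a row interchange (e.g. R1 <-> R2) would be required here.

first zero-pivot column = 1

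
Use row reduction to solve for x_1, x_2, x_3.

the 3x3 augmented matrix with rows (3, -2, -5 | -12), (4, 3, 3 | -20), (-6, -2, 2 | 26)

Forward elimination on [A|b]:
R2 <- R2 - (4/3)*R1:  [    0  17/3  29/3    -4 ]
R3 <- R3 - (-2)*R1:  [  0  -6  -8   2 ]
R3 <- R3 - (-18/17)*R2:  [      0       0   38/17  -38/17 ]
Row echelon form:
[ 3    -2     -5  |     -12 ]
[ 0  17/3   29/3  |      -4 ]
[ 0     0  38/17  |  -38/17 ]
Back-substitution:
x_3 = (-38/17) / (38/17) = -1
x_2 = (-4 - (29/3)*(-1)) / (17/3) = 1
x_1 = (-12 - (-2)*(1) - (-5)*(-1)) / 3 = -5

(-5, 1, -1)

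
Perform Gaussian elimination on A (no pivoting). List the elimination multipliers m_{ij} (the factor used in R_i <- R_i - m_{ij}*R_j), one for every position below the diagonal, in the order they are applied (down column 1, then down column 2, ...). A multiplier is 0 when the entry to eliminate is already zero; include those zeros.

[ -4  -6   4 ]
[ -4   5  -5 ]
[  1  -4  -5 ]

multipliers: 1, -1/4, -1/2

Forward elimination:
R2 <- R2 - (1)*R1:  [  0  11  -9 ]
R3 <- R3 - (-1/4)*R1:  [     0  -11/2     -4 ]
R3 <- R3 - (-1/2)*R2:  [     0      0  -17/2 ]
Multipliers (in order of application): m_{21} = 1, m_{31} = -1/4, m_{32} = -1/2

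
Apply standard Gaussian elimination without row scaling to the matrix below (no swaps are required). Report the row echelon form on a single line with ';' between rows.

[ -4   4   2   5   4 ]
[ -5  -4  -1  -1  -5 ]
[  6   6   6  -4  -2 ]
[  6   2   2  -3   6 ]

REF = [-4 4 2 5 4; 0 -9 -7/2 -29/4 -10; 0 0 13/3 -37/6 -28/3; 0 0 0 29/39 280/39]

Forward elimination:
R2 <- R2 - (5/4)*R1:  [     0     -9   -7/2  -29/4    -10 ]
R3 <- R3 - (-3/2)*R1:  [   0   12    9  7/2    4 ]
R4 <- R4 - (-3/2)*R1:  [   0    8    5  9/2   12 ]
R3 <- R3 - (-4/3)*R2:  [     0      0   13/3  -37/6  -28/3 ]
R4 <- R4 - (-8/9)*R2:  [      0       0    17/9  -35/18    28/9 ]
R4 <- R4 - (17/39)*R3:  [      0       0       0   29/39  280/39 ]
Row echelon form:
[ -4   4     2      5       4 ]
[  0  -9  -7/2  -29/4     -10 ]
[  0   0  13/3  -37/6   -28/3 ]
[  0   0     0  29/39  280/39 ]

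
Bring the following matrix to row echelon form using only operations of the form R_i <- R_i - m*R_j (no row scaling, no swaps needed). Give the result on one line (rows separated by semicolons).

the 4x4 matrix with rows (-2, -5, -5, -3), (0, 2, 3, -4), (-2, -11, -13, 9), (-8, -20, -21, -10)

REF = [-2 -5 -5 -3; 0 2 3 -4; 0 0 1 0; 0 0 0 2]

Forward elimination:
R3 <- R3 - (1)*R1:  [  0  -6  -8  12 ]
R4 <- R4 - (4)*R1:  [  0   0  -1   2 ]
R3 <- R3 - (-3)*R2:  [ 0  0  1  0 ]
R4 <- R4 - (-1)*R3:  [ 0  0  0  2 ]
Row echelon form:
[ -2  -5  -5  -3 ]
[  0   2   3  -4 ]
[  0   0   1   0 ]
[  0   0   0   2 ]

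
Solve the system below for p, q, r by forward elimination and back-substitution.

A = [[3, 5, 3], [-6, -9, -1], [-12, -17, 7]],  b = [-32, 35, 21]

Forward elimination on [A|b]:
R2 <- R2 - (-2)*R1:  [   0    1    5  -29 ]
R3 <- R3 - (-4)*R1:  [    0     3    19  -107 ]
R3 <- R3 - (3)*R2:  [   0    0    4  -20 ]
Row echelon form:
[ 3  5  3  |  -32 ]
[ 0  1  5  |  -29 ]
[ 0  0  4  |  -20 ]
Back-substitution:
r = (-20) / 4 = -5
q = (-29 - (5)*(-5)) / 1 = -4
p = (-32 - (5)*(-4) - (3)*(-5)) / 3 = 1

(1, -4, -5)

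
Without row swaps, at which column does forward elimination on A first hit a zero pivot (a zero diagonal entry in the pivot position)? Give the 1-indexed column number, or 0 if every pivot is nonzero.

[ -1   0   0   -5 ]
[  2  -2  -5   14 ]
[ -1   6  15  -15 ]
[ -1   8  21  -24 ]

first zero-pivot column = 3

Naive forward elimination:
R2 <- R2 - (-2)*R1:  [  0  -2  -5   4 ]
R3 <- R3 - (1)*R1:  [   0    6   15  -10 ]
R4 <- R4 - (1)*R1:  [   0    8   21  -19 ]
R3 <- R3 - (-3)*R2:  [ 0  0  0  2 ]
R4 <- R4 - (-4)*R2:  [  0   0   1  -3 ]
Matrix at this point:
[ -1   0   0  -5 ]
[  0  -2  -5   4 ]
[  0   0   0   2 ]
[  0   0   1  -3 ]
Pivot entry (3,3) is zero but row 4 has 1 in column 3 -> naive elimination stops; a row interchange (e.g. R3 <-> R4) would be required here.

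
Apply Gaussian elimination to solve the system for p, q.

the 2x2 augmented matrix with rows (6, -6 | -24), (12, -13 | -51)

Forward elimination on [A|b]:
R2 <- R2 - (2)*R1:  [  0  -1  -3 ]
Row echelon form:
[ 6  -6  |  -24 ]
[ 0  -1  |   -3 ]
Back-substitution:
q = (-3) / -1 = 3
p = (-24 - (-6)*(3)) / 6 = -1

(-1, 3)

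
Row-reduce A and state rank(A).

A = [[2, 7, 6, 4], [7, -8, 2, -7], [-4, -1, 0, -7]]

Row reduction:
R2 <- R2 - (7/2)*R1:  [     0  -65/2    -19    -21 ]
R3 <- R3 - (-2)*R1:  [  0  13  12   1 ]
R3 <- R3 - (-2/5)*R2:  [     0      0   22/5  -37/5 ]
Row echelon form:
[ 2      7     6      4 ]
[ 0  -65/2   -19    -21 ]
[ 0      0  22/5  -37/5 ]
Nonzero rows / pivot columns: 3

rank(A) = 3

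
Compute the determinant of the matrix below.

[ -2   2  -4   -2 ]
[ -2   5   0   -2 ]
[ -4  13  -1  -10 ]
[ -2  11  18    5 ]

det(A) = -150

Forward elimination:
R2 <- R2 - (1)*R1:  [ 0  3  4  0 ]
R3 <- R3 - (2)*R1:  [  0   9   7  -6 ]
R4 <- R4 - (1)*R1:  [  0   9  22   7 ]
R3 <- R3 - (3)*R2:  [  0   0  -5  -6 ]
R4 <- R4 - (3)*R2:  [  0   0  10   7 ]
R4 <- R4 - (-2)*R3:  [  0   0   0  -5 ]
Upper-triangular form:
[ -2  2  -4  -2 ]
[  0  3   4   0 ]
[  0  0  -5  -6 ]
[  0  0   0  -5 ]
det(A) = (-1)^0 * (-2) * (3) * (-5) * (-5) = -150  (0 row swaps -> sign +1)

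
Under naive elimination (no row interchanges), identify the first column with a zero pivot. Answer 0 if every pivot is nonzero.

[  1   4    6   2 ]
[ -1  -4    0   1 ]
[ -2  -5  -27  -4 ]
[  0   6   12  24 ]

first zero-pivot column = 2

Naive forward elimination:
R2 <- R2 - (-1)*R1:  [ 0  0  6  3 ]
R3 <- R3 - (-2)*R1:  [   0    3  -15    0 ]
Matrix at this point:
[ 1  4    6   2 ]
[ 0  0    6   3 ]
[ 0  3  -15   0 ]
[ 0  6   12  24 ]
Pivot entry (2,2) is zero but row 3 has 3 in column 2 -> naive elimination stops; a row interchange (e.g. R2 <-> R3) would be required here.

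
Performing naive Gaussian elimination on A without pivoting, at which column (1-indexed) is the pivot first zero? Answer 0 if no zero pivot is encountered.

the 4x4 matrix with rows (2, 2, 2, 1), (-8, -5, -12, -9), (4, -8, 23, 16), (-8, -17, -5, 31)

Naive forward elimination:
R2 <- R2 - (-4)*R1:  [  0   3  -4  -5 ]
R3 <- R3 - (2)*R1:  [   0  -12   19   14 ]
R4 <- R4 - (-4)*R1:  [  0  -9   3  35 ]
R3 <- R3 - (-4)*R2:  [  0   0   3  -6 ]
R4 <- R4 - (-3)*R2:  [  0   0  -9  20 ]
R4 <- R4 - (-3)*R3:  [ 0  0  0  2 ]
All pivots nonzero; naive elimination completes without hitting a zero pivot.

first zero-pivot column = 0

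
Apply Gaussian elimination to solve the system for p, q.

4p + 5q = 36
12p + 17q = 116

Forward elimination on [A|b]:
R2 <- R2 - (3)*R1:  [ 0  2  8 ]
Row echelon form:
[ 4  5  |  36 ]
[ 0  2  |   8 ]
Back-substitution:
q = (8) / 2 = 4
p = (36 - (5)*(4)) / 4 = 4

(4, 4)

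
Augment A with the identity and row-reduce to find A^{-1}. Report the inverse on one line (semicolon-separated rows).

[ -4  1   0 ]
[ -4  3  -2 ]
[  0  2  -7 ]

inverse = [-17/40 7/40 -1/20; -7/10 7/10 -1/5; -1/5 1/5 -1/5]

Gauss-Jordan on [A | I]:
R1 <- (1/-4)*R1:  [    1  -1/4     0  |  -1/4     0     0 ]
R2 <- R2 - (-4)*R1:  [  0   2  -2  |  -1   1   0 ]
R2 <- (1/2)*R2:  [    0     1    -1  |  -1/2   1/2     0 ]
R1 <- R1 - (-1/4)*R2:  [    1     0  -1/4  |  -3/8   1/8     0 ]
R3 <- R3 - (2)*R2:  [  0   0  -5  |   1  -1   1 ]
R3 <- (1/-5)*R3:  [    0     0     1  |  -1/5   1/5  -1/5 ]
R1 <- R1 - (-1/4)*R3:  [      1       0       0  |  -17/40    7/40   -1/20 ]
R2 <- R2 - (-1)*R3:  [     0      1      0  |  -7/10   7/10   -1/5 ]
Right block of [I | A^{-1}] is the inverse:
[ -17/40  7/40  -1/20 ]
[  -7/10  7/10   -1/5 ]
[   -1/5   1/5   -1/5 ]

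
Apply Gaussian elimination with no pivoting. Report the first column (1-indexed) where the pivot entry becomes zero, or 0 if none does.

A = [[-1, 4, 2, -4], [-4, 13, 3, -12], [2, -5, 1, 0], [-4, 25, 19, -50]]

Naive forward elimination:
R2 <- R2 - (4)*R1:  [  0  -3  -5   4 ]
R3 <- R3 - (-2)*R1:  [  0   3   5  -8 ]
R4 <- R4 - (4)*R1:  [   0    9   11  -34 ]
R3 <- R3 - (-1)*R2:  [  0   0   0  -4 ]
R4 <- R4 - (-3)*R2:  [   0    0   -4  -22 ]
Matrix at this point:
[ -1   4   2   -4 ]
[  0  -3  -5    4 ]
[  0   0   0   -4 ]
[  0   0  -4  -22 ]
Pivot entry (3,3) is zero but row 4 has -4 in column 3 -> naive elimination stops; a row interchange (e.g. R3 <-> R4) would be required here.

first zero-pivot column = 3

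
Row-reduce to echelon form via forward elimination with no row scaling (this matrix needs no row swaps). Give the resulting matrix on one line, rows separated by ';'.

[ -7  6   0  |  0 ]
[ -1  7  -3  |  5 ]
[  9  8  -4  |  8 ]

REF = [-7 6 0 0; 0 43/7 -3 5; 0 0 158/43 -206/43]

Forward elimination:
R2 <- R2 - (1/7)*R1:  [    0  43/7    -3     5 ]
R3 <- R3 - (-9/7)*R1:  [     0  110/7     -4      8 ]
R3 <- R3 - (110/43)*R2:  [       0        0   158/43  -206/43 ]
Row echelon form:
[ -7     6       0  |        0 ]
[  0  43/7      -3  |        5 ]
[  0     0  158/43  |  -206/43 ]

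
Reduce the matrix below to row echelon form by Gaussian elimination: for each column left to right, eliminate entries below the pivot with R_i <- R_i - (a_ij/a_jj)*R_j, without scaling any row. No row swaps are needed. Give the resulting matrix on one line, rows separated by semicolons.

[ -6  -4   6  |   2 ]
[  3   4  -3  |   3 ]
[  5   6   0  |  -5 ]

REF = [-6 -4 6 2; 0 2 0 4; 0 0 5 -26/3]

Forward elimination:
R2 <- R2 - (-1/2)*R1:  [ 0  2  0  4 ]
R3 <- R3 - (-5/6)*R1:  [     0    8/3      5  -10/3 ]
R3 <- R3 - (4/3)*R2:  [     0      0      5  -26/3 ]
Row echelon form:
[ -6  -4  6  |      2 ]
[  0   2  0  |      4 ]
[  0   0  5  |  -26/3 ]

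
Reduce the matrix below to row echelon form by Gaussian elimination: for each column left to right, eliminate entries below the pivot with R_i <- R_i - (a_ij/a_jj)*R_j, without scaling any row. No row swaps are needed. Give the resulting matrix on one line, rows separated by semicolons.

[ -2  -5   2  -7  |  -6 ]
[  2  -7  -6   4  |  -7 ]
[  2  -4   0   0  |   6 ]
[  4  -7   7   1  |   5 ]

REF = [-2 -5 2 -7 -6; 0 -12 -4 -3 -13; 0 0 5 -19/4 39/4; 0 0 0 85/12 -253/12]

Forward elimination:
R2 <- R2 - (-1)*R1:  [   0  -12   -4   -3  -13 ]
R3 <- R3 - (-1)*R1:  [  0  -9   2  -7   0 ]
R4 <- R4 - (-2)*R1:  [   0  -17   11  -13   -7 ]
R3 <- R3 - (3/4)*R2:  [     0      0      5  -19/4   39/4 ]
R4 <- R4 - (17/12)*R2:  [      0       0    50/3   -35/4  137/12 ]
R4 <- R4 - (10/3)*R3:  [       0        0        0    85/12  -253/12 ]
Row echelon form:
[ -2   -5   2     -7  |       -6 ]
[  0  -12  -4     -3  |      -13 ]
[  0    0   5  -19/4  |     39/4 ]
[  0    0   0  85/12  |  -253/12 ]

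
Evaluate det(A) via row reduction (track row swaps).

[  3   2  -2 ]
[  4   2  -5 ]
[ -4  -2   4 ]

Forward elimination:
R2 <- R2 - (4/3)*R1:  [    0  -2/3  -7/3 ]
R3 <- R3 - (-4/3)*R1:  [   0  2/3  4/3 ]
R3 <- R3 - (-1)*R2:  [  0   0  -1 ]
Upper-triangular form:
[ 3     2    -2 ]
[ 0  -2/3  -7/3 ]
[ 0     0    -1 ]
det(A) = (-1)^0 * (3) * (-2/3) * (-1) = 2  (0 row swaps -> sign +1)

det(A) = 2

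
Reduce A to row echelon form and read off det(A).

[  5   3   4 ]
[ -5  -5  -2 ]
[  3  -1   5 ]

det(A) = 2

Forward elimination:
R2 <- R2 - (-1)*R1:  [  0  -2   2 ]
R3 <- R3 - (3/5)*R1:  [     0  -14/5   13/5 ]
R3 <- R3 - (7/5)*R2:  [    0     0  -1/5 ]
Upper-triangular form:
[ 5   3     4 ]
[ 0  -2     2 ]
[ 0   0  -1/5 ]
det(A) = (-1)^0 * (5) * (-2) * (-1/5) = 2  (0 row swaps -> sign +1)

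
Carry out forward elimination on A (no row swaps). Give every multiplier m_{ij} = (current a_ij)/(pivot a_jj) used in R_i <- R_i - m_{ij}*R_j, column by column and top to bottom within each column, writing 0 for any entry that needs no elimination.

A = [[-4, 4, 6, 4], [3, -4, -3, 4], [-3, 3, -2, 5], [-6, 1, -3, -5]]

multipliers: -3/4, 3/4, 3/2, 0, 5, 3

Forward elimination:
R2 <- R2 - (-3/4)*R1:  [   0   -1  3/2    7 ]
R3 <- R3 - (3/4)*R1:  [     0      0  -13/2      2 ]
R4 <- R4 - (3/2)*R1:  [   0   -5  -12  -11 ]
R3: entry in column 2 is already 0 -> m_{32} = 0 (no row operation needed)
R4 <- R4 - (5)*R2:  [     0      0  -39/2    -46 ]
R4 <- R4 - (3)*R3:  [   0    0    0  -52 ]
Multipliers (in order of application): m_{21} = -3/4, m_{31} = 3/4, m_{41} = 3/2, m_{32} = 0, m_{42} = 5, m_{43} = 3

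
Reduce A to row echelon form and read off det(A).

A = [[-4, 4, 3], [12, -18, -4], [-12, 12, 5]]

Forward elimination:
R2 <- R2 - (-3)*R1:  [  0  -6   5 ]
R3 <- R3 - (3)*R1:  [  0   0  -4 ]
Upper-triangular form:
[ -4   4   3 ]
[  0  -6   5 ]
[  0   0  -4 ]
det(A) = (-1)^0 * (-4) * (-6) * (-4) = -96  (0 row swaps -> sign +1)

det(A) = -96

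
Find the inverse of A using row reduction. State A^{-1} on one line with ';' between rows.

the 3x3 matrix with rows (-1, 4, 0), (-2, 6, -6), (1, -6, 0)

Gauss-Jordan on [A | I]:
R1 <- (1/-1)*R1:  [  1  -4   0  |  -1   0   0 ]
R2 <- R2 - (-2)*R1:  [  0  -2  -6  |  -2   1   0 ]
R3 <- R3 - (1)*R1:  [  0  -2   0  |   1   0   1 ]
R2 <- (1/-2)*R2:  [    0     1     3  |     1  -1/2     0 ]
R1 <- R1 - (-4)*R2:  [  1   0  12  |   3  -2   0 ]
R3 <- R3 - (-2)*R2:  [  0   0   6  |   3  -1   1 ]
R3 <- (1/6)*R3:  [    0     0     1  |   1/2  -1/6   1/6 ]
R1 <- R1 - (12)*R3:  [  1   0   0  |  -3   0  -2 ]
R2 <- R2 - (3)*R3:  [    0     1     0  |  -1/2     0  -1/2 ]
Right block of [I | A^{-1}] is the inverse:
[   -3     0    -2 ]
[ -1/2     0  -1/2 ]
[  1/2  -1/6   1/6 ]

inverse = [-3 0 -2; -1/2 0 -1/2; 1/2 -1/6 1/6]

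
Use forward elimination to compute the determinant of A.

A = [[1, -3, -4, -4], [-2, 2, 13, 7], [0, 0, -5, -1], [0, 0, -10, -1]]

det(A) = 20

Forward elimination:
R2 <- R2 - (-2)*R1:  [  0  -4   5  -1 ]
R4 <- R4 - (2)*R3:  [ 0  0  0  1 ]
Upper-triangular form:
[ 1  -3  -4  -4 ]
[ 0  -4   5  -1 ]
[ 0   0  -5  -1 ]
[ 0   0   0   1 ]
det(A) = (-1)^0 * (1) * (-4) * (-5) * (1) = 20  (0 row swaps -> sign +1)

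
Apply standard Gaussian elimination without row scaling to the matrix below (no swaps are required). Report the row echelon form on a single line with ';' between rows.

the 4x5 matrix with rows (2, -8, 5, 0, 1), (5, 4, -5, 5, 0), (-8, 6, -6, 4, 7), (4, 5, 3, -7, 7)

REF = [2 -8 5 0 1; 0 24 -35/2 5 -5/2; 0 0 -119/24 113/12 199/24; 0 0 0 75/17 717/34]

Forward elimination:
R2 <- R2 - (5/2)*R1:  [     0     24  -35/2      5   -5/2 ]
R3 <- R3 - (-4)*R1:  [   0  -26   14    4   11 ]
R4 <- R4 - (2)*R1:  [  0  21  -7  -7   5 ]
R3 <- R3 - (-13/12)*R2:  [       0        0  -119/24   113/12   199/24 ]
R4 <- R4 - (7/8)*R2:  [      0       0  133/16   -91/8  115/16 ]
R4 <- R4 - (-57/34)*R3:  [      0       0       0   75/17  717/34 ]
Row echelon form:
[ 2  -8        5       0       1 ]
[ 0  24    -35/2       5    -5/2 ]
[ 0   0  -119/24  113/12  199/24 ]
[ 0   0        0   75/17  717/34 ]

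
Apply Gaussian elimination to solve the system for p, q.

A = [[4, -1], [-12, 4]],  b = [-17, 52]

Forward elimination on [A|b]:
R2 <- R2 - (-3)*R1:  [ 0  1  1 ]
Row echelon form:
[ 4  -1  |  -17 ]
[ 0   1  |    1 ]
Back-substitution:
q = (1) / 1 = 1
p = (-17 - (-1)*(1)) / 4 = -4

(-4, 1)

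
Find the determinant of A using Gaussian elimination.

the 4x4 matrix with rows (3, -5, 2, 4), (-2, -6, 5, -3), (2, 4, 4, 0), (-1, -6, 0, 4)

det(A) = -828

Forward elimination:
R2 <- R2 - (-2/3)*R1:  [     0  -28/3   19/3   -1/3 ]
R3 <- R3 - (2/3)*R1:  [    0  22/3   8/3  -8/3 ]
R4 <- R4 - (-1/3)*R1:  [     0  -23/3    2/3   16/3 ]
R3 <- R3 - (-11/14)*R2:  [      0       0  107/14  -41/14 ]
R4 <- R4 - (23/28)*R2:  [       0        0  -127/28   157/28 ]
R4 <- R4 - (-127/214)*R3:  [       0        0        0  414/107 ]
Upper-triangular form:
[ 3     -5       2        4 ]
[ 0  -28/3    19/3     -1/3 ]
[ 0      0  107/14   -41/14 ]
[ 0      0       0  414/107 ]
det(A) = (-1)^0 * (3) * (-28/3) * (107/14) * (414/107) = -828  (0 row swaps -> sign +1)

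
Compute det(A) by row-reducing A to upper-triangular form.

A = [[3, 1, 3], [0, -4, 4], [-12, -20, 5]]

Forward elimination:
R3 <- R3 - (-4)*R1:  [   0  -16   17 ]
R3 <- R3 - (4)*R2:  [ 0  0  1 ]
Upper-triangular form:
[ 3   1  3 ]
[ 0  -4  4 ]
[ 0   0  1 ]
det(A) = (-1)^0 * (3) * (-4) * (1) = -12  (0 row swaps -> sign +1)

det(A) = -12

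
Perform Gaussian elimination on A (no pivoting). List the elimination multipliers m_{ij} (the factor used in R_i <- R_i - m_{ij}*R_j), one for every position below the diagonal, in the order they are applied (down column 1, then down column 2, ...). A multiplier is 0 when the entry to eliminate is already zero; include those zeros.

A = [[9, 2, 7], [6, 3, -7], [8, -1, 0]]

multipliers: 2/3, 8/9, -5/3

Forward elimination:
R2 <- R2 - (2/3)*R1:  [     0    5/3  -35/3 ]
R3 <- R3 - (8/9)*R1:  [     0  -25/9  -56/9 ]
R3 <- R3 - (-5/3)*R2:  [     0      0  -77/3 ]
Multipliers (in order of application): m_{21} = 2/3, m_{31} = 8/9, m_{32} = -5/3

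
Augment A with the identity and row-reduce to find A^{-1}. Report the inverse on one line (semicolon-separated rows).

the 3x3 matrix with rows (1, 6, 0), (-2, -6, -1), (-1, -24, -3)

inverse = [1/6 -1/2 1/6; 5/36 1/12 -1/36; -7/6 -1/2 -1/6]

Gauss-Jordan on [A | I]:
R2 <- R2 - (-2)*R1:  [  0   6  -1  |   2   1   0 ]
R3 <- R3 - (-1)*R1:  [   0  -18   -3  |    1    0    1 ]
R2 <- (1/6)*R2:  [    0     1  -1/6  |   1/3   1/6     0 ]
R1 <- R1 - (6)*R2:  [  1   0   1  |  -1  -1   0 ]
R3 <- R3 - (-18)*R2:  [  0   0  -6  |   7   3   1 ]
R3 <- (1/-6)*R3:  [    0     0     1  |  -7/6  -1/2  -1/6 ]
R1 <- R1 - (1)*R3:  [    1     0     0  |   1/6  -1/2   1/6 ]
R2 <- R2 - (-1/6)*R3:  [     0      1      0  |   5/36   1/12  -1/36 ]
Right block of [I | A^{-1}] is the inverse:
[  1/6  -1/2    1/6 ]
[ 5/36  1/12  -1/36 ]
[ -7/6  -1/2   -1/6 ]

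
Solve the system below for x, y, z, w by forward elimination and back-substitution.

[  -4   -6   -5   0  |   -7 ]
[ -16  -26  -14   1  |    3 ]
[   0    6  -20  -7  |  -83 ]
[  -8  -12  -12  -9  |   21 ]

(0, -3, 5, -5)

Forward elimination on [A|b]:
R2 <- R2 - (4)*R1:  [  0  -2   6   1  31 ]
R4 <- R4 - (2)*R1:  [  0   0  -2  -9  35 ]
R3 <- R3 - (-3)*R2:  [  0   0  -2  -4  10 ]
R4 <- R4 - (1)*R3:  [  0   0   0  -5  25 ]
Row echelon form:
[ -4  -6  -5   0  |  -7 ]
[  0  -2   6   1  |  31 ]
[  0   0  -2  -4  |  10 ]
[  0   0   0  -5  |  25 ]
Back-substitution:
w = (25) / -5 = -5
z = (10 - (-4)*(-5)) / -2 = 5
y = (31 - (6)*(5) - (1)*(-5)) / -2 = -3
x = (-7 - (-6)*(-3) - (-5)*(5)) / -4 = 0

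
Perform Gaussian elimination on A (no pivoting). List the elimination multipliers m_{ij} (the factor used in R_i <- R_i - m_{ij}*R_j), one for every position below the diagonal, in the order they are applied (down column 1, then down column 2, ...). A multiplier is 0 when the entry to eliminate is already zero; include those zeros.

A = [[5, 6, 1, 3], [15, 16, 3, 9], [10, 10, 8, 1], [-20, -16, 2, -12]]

multipliers: 3, 2, -4, 1, -4, 1

Forward elimination:
R2 <- R2 - (3)*R1:  [  0  -2   0   0 ]
R3 <- R3 - (2)*R1:  [  0  -2   6  -5 ]
R4 <- R4 - (-4)*R1:  [ 0  8  6  0 ]
R3 <- R3 - (1)*R2:  [  0   0   6  -5 ]
R4 <- R4 - (-4)*R2:  [ 0  0  6  0 ]
R4 <- R4 - (1)*R3:  [ 0  0  0  5 ]
Multipliers (in order of application): m_{21} = 3, m_{31} = 2, m_{41} = -4, m_{32} = 1, m_{42} = -4, m_{43} = 1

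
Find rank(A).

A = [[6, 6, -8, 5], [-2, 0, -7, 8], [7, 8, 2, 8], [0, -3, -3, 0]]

rank(A) = 4

Row reduction:
R2 <- R2 - (-1/3)*R1:  [     0      2  -29/3   29/3 ]
R3 <- R3 - (7/6)*R1:  [    0     1  34/3  13/6 ]
R3 <- R3 - (1/2)*R2:  [    0     0  97/6  -8/3 ]
R4 <- R4 - (-3/2)*R2:  [     0      0  -35/2   29/2 ]
R4 <- R4 - (-105/97)*R3:  [        0         0         0  2253/194 ]
Row echelon form:
[ 6  6     -8         5 ]
[ 0  2  -29/3      29/3 ]
[ 0  0   97/6      -8/3 ]
[ 0  0      0  2253/194 ]
Nonzero rows / pivot columns: 4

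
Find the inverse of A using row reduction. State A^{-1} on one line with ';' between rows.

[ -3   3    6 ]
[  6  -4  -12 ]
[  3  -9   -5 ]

inverse = [44/3 13/2 2; 1 1/2 0; 7 3 1]

Gauss-Jordan on [A | I]:
R1 <- (1/-3)*R1:  [    1    -1    -2  |  -1/3     0     0 ]
R2 <- R2 - (6)*R1:  [ 0  2  0  |  2  1  0 ]
R3 <- R3 - (3)*R1:  [  0  -6   1  |   1   0   1 ]
R2 <- (1/2)*R2:  [   0    1    0  |    1  1/2    0 ]
R1 <- R1 - (-1)*R2:  [   1    0   -2  |  2/3  1/2    0 ]
R3 <- R3 - (-6)*R2:  [ 0  0  1  |  7  3  1 ]
R1 <- R1 - (-2)*R3:  [    1     0     0  |  44/3  13/2     2 ]
Right block of [I | A^{-1}] is the inverse:
[ 44/3  13/2  2 ]
[    1   1/2  0 ]
[    7     3  1 ]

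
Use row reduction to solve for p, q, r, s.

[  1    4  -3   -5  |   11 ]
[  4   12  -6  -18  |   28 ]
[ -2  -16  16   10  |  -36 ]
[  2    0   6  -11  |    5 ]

(-5, -2, -3, -3)

Forward elimination on [A|b]:
R2 <- R2 - (4)*R1:  [   0   -4    6    2  -16 ]
R3 <- R3 - (-2)*R1:  [   0   -8   10    0  -14 ]
R4 <- R4 - (2)*R1:  [   0   -8   12   -1  -17 ]
R3 <- R3 - (2)*R2:  [  0   0  -2  -4  18 ]
R4 <- R4 - (2)*R2:  [  0   0   0  -5  15 ]
Row echelon form:
[ 1   4  -3  -5  |   11 ]
[ 0  -4   6   2  |  -16 ]
[ 0   0  -2  -4  |   18 ]
[ 0   0   0  -5  |   15 ]
Back-substitution:
s = (15) / -5 = -3
r = (18 - (-4)*(-3)) / -2 = -3
q = (-16 - (6)*(-3) - (2)*(-3)) / -4 = -2
p = (11 - (4)*(-2) - (-3)*(-3) - (-5)*(-3)) / 1 = -5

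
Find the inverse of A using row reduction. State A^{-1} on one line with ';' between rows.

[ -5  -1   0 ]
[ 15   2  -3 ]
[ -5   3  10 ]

inverse = [-29/10 -1 -3/10; 27/2 5 3/2; -11/2 -2 -1/2]

Gauss-Jordan on [A | I]:
R1 <- (1/-5)*R1:  [    1   1/5     0  |  -1/5     0     0 ]
R2 <- R2 - (15)*R1:  [  0  -1  -3  |   3   1   0 ]
R3 <- R3 - (-5)*R1:  [  0   4  10  |  -1   0   1 ]
R2 <- (1/-1)*R2:  [  0   1   3  |  -3  -1   0 ]
R1 <- R1 - (1/5)*R2:  [    1     0  -3/5  |   2/5   1/5     0 ]
R3 <- R3 - (4)*R2:  [  0   0  -2  |  11   4   1 ]
R3 <- (1/-2)*R3:  [     0      0      1  |  -11/2     -2   -1/2 ]
R1 <- R1 - (-3/5)*R3:  [      1       0       0  |  -29/10      -1   -3/10 ]
R2 <- R2 - (3)*R3:  [    0     1     0  |  27/2     5   3/2 ]
Right block of [I | A^{-1}] is the inverse:
[ -29/10  -1  -3/10 ]
[   27/2   5    3/2 ]
[  -11/2  -2   -1/2 ]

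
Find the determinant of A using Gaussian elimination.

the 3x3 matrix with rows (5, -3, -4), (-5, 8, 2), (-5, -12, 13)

Forward elimination:
R2 <- R2 - (-1)*R1:  [  0   5  -2 ]
R3 <- R3 - (-1)*R1:  [   0  -15    9 ]
R3 <- R3 - (-3)*R2:  [ 0  0  3 ]
Upper-triangular form:
[ 5  -3  -4 ]
[ 0   5  -2 ]
[ 0   0   3 ]
det(A) = (-1)^0 * (5) * (5) * (3) = 75  (0 row swaps -> sign +1)

det(A) = 75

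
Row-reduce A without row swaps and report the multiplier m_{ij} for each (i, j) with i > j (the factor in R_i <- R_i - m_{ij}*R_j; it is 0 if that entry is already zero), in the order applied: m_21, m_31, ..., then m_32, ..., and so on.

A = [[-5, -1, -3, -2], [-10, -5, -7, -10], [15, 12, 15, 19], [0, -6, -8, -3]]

multipliers: 2, -3, 0, -3, 2, -2

Forward elimination:
R2 <- R2 - (2)*R1:  [  0  -3  -1  -6 ]
R3 <- R3 - (-3)*R1:  [  0   9   6  13 ]
R4: entry in column 1 is already 0 -> m_{41} = 0 (no row operation needed)
R3 <- R3 - (-3)*R2:  [  0   0   3  -5 ]
R4 <- R4 - (2)*R2:  [  0   0  -6   9 ]
R4 <- R4 - (-2)*R3:  [  0   0   0  -1 ]
Multipliers (in order of application): m_{21} = 2, m_{31} = -3, m_{41} = 0, m_{32} = -3, m_{42} = 2, m_{43} = -2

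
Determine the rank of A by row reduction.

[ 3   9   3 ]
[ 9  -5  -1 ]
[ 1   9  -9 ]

Row reduction:
R2 <- R2 - (3)*R1:  [   0  -32  -10 ]
R3 <- R3 - (1/3)*R1:  [   0    6  -10 ]
R3 <- R3 - (-3/16)*R2:  [     0      0  -95/8 ]
Row echelon form:
[ 3    9      3 ]
[ 0  -32    -10 ]
[ 0    0  -95/8 ]
Nonzero rows / pivot columns: 3

rank(A) = 3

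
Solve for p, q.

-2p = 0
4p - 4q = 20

(0, -5)

Forward elimination on [A|b]:
R2 <- R2 - (-2)*R1:  [  0  -4  20 ]
Row echelon form:
[ -2   0  |   0 ]
[  0  -4  |  20 ]
Back-substitution:
q = (20) / -4 = -5
p = (0) / -2 = 0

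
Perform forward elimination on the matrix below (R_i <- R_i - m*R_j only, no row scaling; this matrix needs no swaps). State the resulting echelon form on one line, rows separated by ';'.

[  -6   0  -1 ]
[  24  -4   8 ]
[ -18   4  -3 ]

REF = [-6 0 -1; 0 -4 4; 0 0 4]

Forward elimination:
R2 <- R2 - (-4)*R1:  [  0  -4   4 ]
R3 <- R3 - (3)*R1:  [ 0  4  0 ]
R3 <- R3 - (-1)*R2:  [ 0  0  4 ]
Row echelon form:
[ -6   0  -1 ]
[  0  -4   4 ]
[  0   0   4 ]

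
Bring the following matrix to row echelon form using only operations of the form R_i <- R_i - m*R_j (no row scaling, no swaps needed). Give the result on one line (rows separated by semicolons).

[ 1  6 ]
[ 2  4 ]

Forward elimination:
R2 <- R2 - (2)*R1:  [  0  -8 ]
Row echelon form:
[ 1   6 ]
[ 0  -8 ]

REF = [1 6; 0 -8]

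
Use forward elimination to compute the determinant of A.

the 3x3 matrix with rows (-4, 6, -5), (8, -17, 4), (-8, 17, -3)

Forward elimination:
R2 <- R2 - (-2)*R1:  [  0  -5  -6 ]
R3 <- R3 - (2)*R1:  [ 0  5  7 ]
R3 <- R3 - (-1)*R2:  [ 0  0  1 ]
Upper-triangular form:
[ -4   6  -5 ]
[  0  -5  -6 ]
[  0   0   1 ]
det(A) = (-1)^0 * (-4) * (-5) * (1) = 20  (0 row swaps -> sign +1)

det(A) = 20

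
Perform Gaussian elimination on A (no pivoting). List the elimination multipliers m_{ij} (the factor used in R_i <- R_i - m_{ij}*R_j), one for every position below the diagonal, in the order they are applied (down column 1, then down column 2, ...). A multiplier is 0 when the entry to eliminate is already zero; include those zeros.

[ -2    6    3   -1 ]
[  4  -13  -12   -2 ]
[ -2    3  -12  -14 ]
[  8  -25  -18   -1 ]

multipliers: -2, 1, -4, 3, 1, 0

Forward elimination:
R2 <- R2 - (-2)*R1:  [  0  -1  -6  -4 ]
R3 <- R3 - (1)*R1:  [   0   -3  -15  -13 ]
R4 <- R4 - (-4)*R1:  [  0  -1  -6  -5 ]
R3 <- R3 - (3)*R2:  [  0   0   3  -1 ]
R4 <- R4 - (1)*R2:  [  0   0   0  -1 ]
R4: entry in column 3 is already 0 -> m_{43} = 0 (no row operation needed)
Multipliers (in order of application): m_{21} = -2, m_{31} = 1, m_{41} = -4, m_{32} = 3, m_{42} = 1, m_{43} = 0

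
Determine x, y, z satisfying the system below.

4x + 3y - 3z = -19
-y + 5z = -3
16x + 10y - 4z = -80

(-4, -2, -1)

Forward elimination on [A|b]:
R3 <- R3 - (4)*R1:  [  0  -2   8  -4 ]
R3 <- R3 - (2)*R2:  [  0   0  -2   2 ]
Row echelon form:
[ 4   3  -3  |  -19 ]
[ 0  -1   5  |   -3 ]
[ 0   0  -2  |    2 ]
Back-substitution:
z = (2) / -2 = -1
y = (-3 - (5)*(-1)) / -1 = -2
x = (-19 - (3)*(-2) - (-3)*(-1)) / 4 = -4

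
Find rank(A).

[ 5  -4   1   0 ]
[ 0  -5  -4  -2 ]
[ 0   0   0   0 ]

rank(A) = 2

Row reduction:
Row echelon form:
[ 5  -4   1   0 ]
[ 0  -5  -4  -2 ]
[ 0   0   0   0 ]
Nonzero rows / pivot columns: 2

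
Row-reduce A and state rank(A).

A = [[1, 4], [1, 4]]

rank(A) = 1

Row reduction:
R2 <- R2 - (1)*R1:  [ 0  0 ]
Row echelon form:
[ 1  4 ]
[ 0  0 ]
Nonzero rows / pivot columns: 1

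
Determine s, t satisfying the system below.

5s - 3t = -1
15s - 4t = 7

Forward elimination on [A|b]:
R2 <- R2 - (3)*R1:  [  0   5  10 ]
Row echelon form:
[ 5  -3  |  -1 ]
[ 0   5  |  10 ]
Back-substitution:
t = (10) / 5 = 2
s = (-1 - (-3)*(2)) / 5 = 1

(1, 2)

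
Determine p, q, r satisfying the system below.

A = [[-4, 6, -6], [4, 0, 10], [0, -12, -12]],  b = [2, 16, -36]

(4, 3, 0)

Forward elimination on [A|b]:
R2 <- R2 - (-1)*R1:  [  0   6   4  18 ]
R3 <- R3 - (-2)*R2:  [  0   0  -4   0 ]
Row echelon form:
[ -4  6  -6  |   2 ]
[  0  6   4  |  18 ]
[  0  0  -4  |   0 ]
Back-substitution:
r = (0) / -4 = 0
q = (18 - (4)*(0)) / 6 = 3
p = (2 - (6)*(3) - (-6)*(0)) / -4 = 4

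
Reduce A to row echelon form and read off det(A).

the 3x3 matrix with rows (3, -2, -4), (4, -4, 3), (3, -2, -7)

det(A) = 12

Forward elimination:
R2 <- R2 - (4/3)*R1:  [    0  -4/3  25/3 ]
R3 <- R3 - (1)*R1:  [  0   0  -3 ]
Upper-triangular form:
[ 3    -2    -4 ]
[ 0  -4/3  25/3 ]
[ 0     0    -3 ]
det(A) = (-1)^0 * (3) * (-4/3) * (-3) = 12  (0 row swaps -> sign +1)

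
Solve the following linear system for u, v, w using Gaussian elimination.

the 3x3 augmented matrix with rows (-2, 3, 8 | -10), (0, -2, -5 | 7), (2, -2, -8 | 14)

Forward elimination on [A|b]:
R3 <- R3 - (-1)*R1:  [ 0  1  0  4 ]
R3 <- R3 - (-1/2)*R2:  [    0     0  -5/2  15/2 ]
Row echelon form:
[ -2   3     8  |   -10 ]
[  0  -2    -5  |     7 ]
[  0   0  -5/2  |  15/2 ]
Back-substitution:
w = (15/2) / (-5/2) = -3
v = (7 - (-5)*(-3)) / -2 = 4
u = (-10 - (3)*(4) - (8)*(-3)) / -2 = -1

(-1, 4, -3)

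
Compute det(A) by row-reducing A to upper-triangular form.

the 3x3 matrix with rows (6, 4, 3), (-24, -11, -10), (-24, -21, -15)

det(A) = -30

Forward elimination:
R2 <- R2 - (-4)*R1:  [ 0  5  2 ]
R3 <- R3 - (-4)*R1:  [  0  -5  -3 ]
R3 <- R3 - (-1)*R2:  [  0   0  -1 ]
Upper-triangular form:
[ 6  4   3 ]
[ 0  5   2 ]
[ 0  0  -1 ]
det(A) = (-1)^0 * (6) * (5) * (-1) = -30  (0 row swaps -> sign +1)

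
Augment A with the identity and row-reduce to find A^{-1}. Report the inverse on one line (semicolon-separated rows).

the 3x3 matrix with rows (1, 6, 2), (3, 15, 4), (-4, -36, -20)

Gauss-Jordan on [A | I]:
R2 <- R2 - (3)*R1:  [  0  -3  -2  |  -3   1   0 ]
R3 <- R3 - (-4)*R1:  [   0  -12  -12  |    4    0    1 ]
R2 <- (1/-3)*R2:  [    0     1   2/3  |     1  -1/3     0 ]
R1 <- R1 - (6)*R2:  [  1   0  -2  |  -5   2   0 ]
R3 <- R3 - (-12)*R2:  [  0   0  -4  |  16  -4   1 ]
R3 <- (1/-4)*R3:  [    0     0     1  |    -4     1  -1/4 ]
R1 <- R1 - (-2)*R3:  [    1     0     0  |   -13     4  -1/2 ]
R2 <- R2 - (2/3)*R3:  [    0     1     0  |  11/3    -1   1/6 ]
Right block of [I | A^{-1}] is the inverse:
[  -13   4  -1/2 ]
[ 11/3  -1   1/6 ]
[   -4   1  -1/4 ]

inverse = [-13 4 -1/2; 11/3 -1 1/6; -4 1 -1/4]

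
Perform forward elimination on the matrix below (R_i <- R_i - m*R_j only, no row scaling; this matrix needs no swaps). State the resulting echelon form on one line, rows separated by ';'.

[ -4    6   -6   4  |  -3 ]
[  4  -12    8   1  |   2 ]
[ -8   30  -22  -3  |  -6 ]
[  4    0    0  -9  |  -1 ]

REF = [-4 6 -6 4 -3; 0 -6 2 5 -1; 0 0 -4 4 -3; 0 0 0 -4 -2]

Forward elimination:
R2 <- R2 - (-1)*R1:  [  0  -6   2   5  -1 ]
R3 <- R3 - (2)*R1:  [   0   18  -10  -11    0 ]
R4 <- R4 - (-1)*R1:  [  0   6  -6  -5  -4 ]
R3 <- R3 - (-3)*R2:  [  0   0  -4   4  -3 ]
R4 <- R4 - (-1)*R2:  [  0   0  -4   0  -5 ]
R4 <- R4 - (1)*R3:  [  0   0   0  -4  -2 ]
Row echelon form:
[ -4   6  -6   4  |  -3 ]
[  0  -6   2   5  |  -1 ]
[  0   0  -4   4  |  -3 ]
[  0   0   0  -4  |  -2 ]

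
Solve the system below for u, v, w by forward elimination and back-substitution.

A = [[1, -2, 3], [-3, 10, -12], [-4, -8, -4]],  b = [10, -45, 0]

Forward elimination on [A|b]:
R2 <- R2 - (-3)*R1:  [   0    4   -3  -15 ]
R3 <- R3 - (-4)*R1:  [   0  -16    8   40 ]
R3 <- R3 - (-4)*R2:  [   0    0   -4  -20 ]
Row echelon form:
[ 1  -2   3  |   10 ]
[ 0   4  -3  |  -15 ]
[ 0   0  -4  |  -20 ]
Back-substitution:
w = (-20) / -4 = 5
v = (-15 - (-3)*(5)) / 4 = 0
u = (10 - (-2)*(0) - (3)*(5)) / 1 = -5

(-5, 0, 5)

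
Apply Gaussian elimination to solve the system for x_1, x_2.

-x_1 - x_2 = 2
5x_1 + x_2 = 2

Forward elimination on [A|b]:
R2 <- R2 - (-5)*R1:  [  0  -4  12 ]
Row echelon form:
[ -1  -1  |   2 ]
[  0  -4  |  12 ]
Back-substitution:
x_2 = (12) / -4 = -3
x_1 = (2 - (-1)*(-3)) / -1 = 1

(1, -3)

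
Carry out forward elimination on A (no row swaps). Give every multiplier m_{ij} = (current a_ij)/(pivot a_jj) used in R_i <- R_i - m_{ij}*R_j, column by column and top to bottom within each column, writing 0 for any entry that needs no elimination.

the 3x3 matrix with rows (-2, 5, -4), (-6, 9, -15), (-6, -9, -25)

Forward elimination:
R2 <- R2 - (3)*R1:  [  0  -6  -3 ]
R3 <- R3 - (3)*R1:  [   0  -24  -13 ]
R3 <- R3 - (4)*R2:  [  0   0  -1 ]
Multipliers (in order of application): m_{21} = 3, m_{31} = 3, m_{32} = 4

multipliers: 3, 3, 4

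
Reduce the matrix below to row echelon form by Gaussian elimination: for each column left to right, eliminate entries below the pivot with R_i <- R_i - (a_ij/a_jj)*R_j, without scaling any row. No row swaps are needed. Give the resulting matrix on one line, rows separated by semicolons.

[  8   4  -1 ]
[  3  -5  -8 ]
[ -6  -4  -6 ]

REF = [8 4 -1; 0 -13/2 -61/8; 0 0 -145/26]

Forward elimination:
R2 <- R2 - (3/8)*R1:  [     0  -13/2  -61/8 ]
R3 <- R3 - (-3/4)*R1:  [     0     -1  -27/4 ]
R3 <- R3 - (2/13)*R2:  [       0        0  -145/26 ]
Row echelon form:
[ 8      4       -1 ]
[ 0  -13/2    -61/8 ]
[ 0      0  -145/26 ]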